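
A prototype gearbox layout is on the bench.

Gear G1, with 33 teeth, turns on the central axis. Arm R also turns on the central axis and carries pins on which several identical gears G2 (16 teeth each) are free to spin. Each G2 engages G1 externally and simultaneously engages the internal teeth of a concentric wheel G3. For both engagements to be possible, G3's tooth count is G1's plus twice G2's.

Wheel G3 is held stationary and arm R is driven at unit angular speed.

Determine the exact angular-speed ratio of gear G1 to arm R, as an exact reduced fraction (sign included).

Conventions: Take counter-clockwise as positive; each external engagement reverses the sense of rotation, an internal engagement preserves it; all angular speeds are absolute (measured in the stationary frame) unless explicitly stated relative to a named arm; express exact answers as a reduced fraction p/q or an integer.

98/33

topology: planetary set — G1 33T / G2 16T / G3 65T, arm = carrier (Willis)
ring teeth: 33 + 2·16 = 65
33(ω_sun−ω_arm) = −65(ω_ring−ω_arm),  ω_ring = 0, ω_arm = 1
ω_sun = 1 − (65/33)(0−1) = 98/33
ω_out/ω_in = 98/33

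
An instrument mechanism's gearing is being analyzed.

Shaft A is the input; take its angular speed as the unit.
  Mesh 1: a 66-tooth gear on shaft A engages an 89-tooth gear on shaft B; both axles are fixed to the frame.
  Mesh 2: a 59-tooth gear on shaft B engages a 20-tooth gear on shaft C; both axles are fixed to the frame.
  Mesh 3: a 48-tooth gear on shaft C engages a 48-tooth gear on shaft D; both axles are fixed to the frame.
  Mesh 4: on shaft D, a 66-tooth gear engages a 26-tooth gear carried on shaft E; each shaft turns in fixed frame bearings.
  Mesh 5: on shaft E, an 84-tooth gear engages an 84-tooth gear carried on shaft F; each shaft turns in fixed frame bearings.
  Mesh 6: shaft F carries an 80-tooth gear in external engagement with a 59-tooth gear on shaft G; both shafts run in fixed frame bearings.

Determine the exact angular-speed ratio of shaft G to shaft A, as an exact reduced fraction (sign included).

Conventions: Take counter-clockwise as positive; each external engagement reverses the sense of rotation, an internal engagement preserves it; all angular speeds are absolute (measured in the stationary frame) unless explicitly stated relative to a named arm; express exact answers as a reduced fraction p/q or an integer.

class = fixed-axis compound train [6 meshes; 6 ratios multiply, 6 sense flips]
mesh 1 [66T→89T]: running ratio 66/89, sense −
mesh 2 [59T→20T]: running ratio 1947/890, sense +
mesh 3 [48T→48T]: running ratio 1947/890, sense −
mesh 4 [66T→26T]: running ratio 64251/11570, sense +
mesh 5 [84T→84T]: running ratio 64251/11570, sense −
mesh 6 [80T→59T]: running ratio 8712/1157, sense +
ω_out/ω_in = 8712/1157

8712/1157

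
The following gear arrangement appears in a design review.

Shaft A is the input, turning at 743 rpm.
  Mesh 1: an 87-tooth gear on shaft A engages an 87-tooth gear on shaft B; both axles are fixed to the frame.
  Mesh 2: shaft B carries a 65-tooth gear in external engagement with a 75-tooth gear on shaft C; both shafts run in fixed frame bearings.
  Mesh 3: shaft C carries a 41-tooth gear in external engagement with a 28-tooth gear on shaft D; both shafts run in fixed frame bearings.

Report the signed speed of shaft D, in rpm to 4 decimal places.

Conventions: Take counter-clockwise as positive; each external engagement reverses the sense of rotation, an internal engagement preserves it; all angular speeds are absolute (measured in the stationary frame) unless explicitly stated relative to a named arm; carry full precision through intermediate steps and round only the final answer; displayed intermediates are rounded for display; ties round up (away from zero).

-942.9024 rpm

recognized (4 fixed axles, 3 meshes): fixed-axis compound train
mesh 1 [87T→87T]: ω = 743.0000×87/87 = 743.0000 rpm, sense flips to −
mesh 2 [65T→75T]: ω = 743.0000×65/75 = 643.9333 rpm, sense flips to +
mesh 3 [41T→28T]: ω = 643.9333×41/28 = 942.9024 rpm, sense flips to −
signed output speed = -942.9024 rpm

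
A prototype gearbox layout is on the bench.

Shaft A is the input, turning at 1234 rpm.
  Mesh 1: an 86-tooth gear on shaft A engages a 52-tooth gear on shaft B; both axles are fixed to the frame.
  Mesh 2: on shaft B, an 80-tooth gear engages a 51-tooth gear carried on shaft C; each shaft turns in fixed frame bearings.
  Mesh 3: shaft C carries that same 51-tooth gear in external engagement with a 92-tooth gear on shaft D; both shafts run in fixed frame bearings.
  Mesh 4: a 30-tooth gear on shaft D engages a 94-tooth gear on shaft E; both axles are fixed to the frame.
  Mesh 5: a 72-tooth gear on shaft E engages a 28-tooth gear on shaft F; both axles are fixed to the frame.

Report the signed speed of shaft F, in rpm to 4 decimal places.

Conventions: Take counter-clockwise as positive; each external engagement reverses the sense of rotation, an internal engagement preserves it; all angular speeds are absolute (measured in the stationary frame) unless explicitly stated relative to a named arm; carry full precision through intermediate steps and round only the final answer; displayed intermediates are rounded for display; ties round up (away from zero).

5-mesh fixed-axis compound train (all bearings frame-fixed)
mesh 1 [86T→52T]: ω = 1234.0000×86/52 = 2040.8462 rpm, sense flips to −
mesh 2 [80T→51T]: ω = 2040.8462×80/51 = 3201.3273 rpm, sense flips to +
mesh 3 [51T→92T]: ω = 3201.3273×51/92 = 1774.6488 rpm, sense flips to −
mesh 4 [30T→94T]: ω = 1774.6488×30/94 = 566.3773 rpm, sense flips to +
mesh 5 [72T→28T]: ω = 566.3773×72/28 = 1456.3987 rpm, sense flips to −
signed output speed = -1456.3987 rpm

-1456.3987 rpm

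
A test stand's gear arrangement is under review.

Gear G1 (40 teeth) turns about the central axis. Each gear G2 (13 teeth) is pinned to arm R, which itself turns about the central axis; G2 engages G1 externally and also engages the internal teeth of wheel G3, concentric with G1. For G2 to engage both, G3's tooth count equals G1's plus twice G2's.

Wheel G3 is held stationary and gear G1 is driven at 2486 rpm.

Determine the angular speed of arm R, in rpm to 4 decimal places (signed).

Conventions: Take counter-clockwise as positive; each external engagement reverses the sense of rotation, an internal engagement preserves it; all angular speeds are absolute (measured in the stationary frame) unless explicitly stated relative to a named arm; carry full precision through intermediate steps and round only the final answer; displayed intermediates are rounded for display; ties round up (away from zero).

planetary set (40T centre, 13T on arm, 66T internal) — Willis relation
normalise by the input: solve with ω_sun = 1, then scale by 2486 rpm
ring teeth: 40 + 2·13 = 66
40(ω_sun−ω_arm) = −66(ω_ring−ω_arm),  ω_ring = 0, ω_sun = 1
40(1−ω_arm) = −66(0−ω_arm)  ⇒  106·ω_arm = 40  ⇒  ω_arm = 20/53
scale: ω_arm = 20/53 × 2486 rpm = +938.1132 rpm

+938.1132 rpm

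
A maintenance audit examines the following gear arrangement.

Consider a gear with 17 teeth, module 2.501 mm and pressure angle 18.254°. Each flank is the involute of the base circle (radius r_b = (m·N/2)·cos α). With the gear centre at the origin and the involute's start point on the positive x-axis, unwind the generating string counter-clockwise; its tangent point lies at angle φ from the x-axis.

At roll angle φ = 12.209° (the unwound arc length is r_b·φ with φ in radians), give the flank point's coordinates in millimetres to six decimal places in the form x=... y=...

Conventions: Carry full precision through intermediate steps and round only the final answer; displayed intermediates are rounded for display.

recognized (one wheel, involute flank): single-mesh tooth geometry, m = 2.501, N = 17
pitch radius r_p = m·N/2 = 2.501·17/2 = 21.258500
base radius r_b = r_p·cos α = 21.258500·cos 18.254° = 20.188714
roll angle φ = 12.209° = 0.21308725 rad
x = r_b·(cos φ + φ·sin φ) = 20.641870
y = r_b·(sin φ − φ·cos φ) = 0.064817

x=20.641870 y=0.064817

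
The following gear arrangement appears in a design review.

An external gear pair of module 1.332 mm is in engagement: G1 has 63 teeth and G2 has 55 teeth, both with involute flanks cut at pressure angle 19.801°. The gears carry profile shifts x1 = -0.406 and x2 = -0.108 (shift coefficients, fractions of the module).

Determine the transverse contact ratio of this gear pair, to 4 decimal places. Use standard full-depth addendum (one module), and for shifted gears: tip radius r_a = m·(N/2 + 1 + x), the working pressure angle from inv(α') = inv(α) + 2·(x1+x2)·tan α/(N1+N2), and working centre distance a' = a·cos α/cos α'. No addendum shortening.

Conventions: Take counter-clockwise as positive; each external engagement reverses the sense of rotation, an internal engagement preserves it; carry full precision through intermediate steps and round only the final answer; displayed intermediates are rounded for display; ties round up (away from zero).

recognized (one external pair, fixed centres): single-mesh tooth geometry, m = 1.332, N1 = 63, N2 = 55
base radii: r_b1 = 39.477227, r_b2 = 34.464246
tip radii: r_a1 = 42.749208, r_a2 = 37.818144
inv(α') = inv(19.801°) + 2·(-0.406-0.108)·tan α/(63+55) = 0.01131259  ⇒  α' = 18.29448°
a' = a·cos α / cos α' = 78.5880·cos 19.801°/cos 18.29448° = 77.877746
action lengths: √(r_a1²−r_b1²) = 16.402540, √(r_a2²−r_b2²) = 15.570092
base pitch p_b = π·m·cos α = 3.937186
CR = (16.402540 + 15.570092 − 77.877746·sin 18.29448°)/3.937186 = 1.911704
contact ratio ≈ 1.9117

1.9117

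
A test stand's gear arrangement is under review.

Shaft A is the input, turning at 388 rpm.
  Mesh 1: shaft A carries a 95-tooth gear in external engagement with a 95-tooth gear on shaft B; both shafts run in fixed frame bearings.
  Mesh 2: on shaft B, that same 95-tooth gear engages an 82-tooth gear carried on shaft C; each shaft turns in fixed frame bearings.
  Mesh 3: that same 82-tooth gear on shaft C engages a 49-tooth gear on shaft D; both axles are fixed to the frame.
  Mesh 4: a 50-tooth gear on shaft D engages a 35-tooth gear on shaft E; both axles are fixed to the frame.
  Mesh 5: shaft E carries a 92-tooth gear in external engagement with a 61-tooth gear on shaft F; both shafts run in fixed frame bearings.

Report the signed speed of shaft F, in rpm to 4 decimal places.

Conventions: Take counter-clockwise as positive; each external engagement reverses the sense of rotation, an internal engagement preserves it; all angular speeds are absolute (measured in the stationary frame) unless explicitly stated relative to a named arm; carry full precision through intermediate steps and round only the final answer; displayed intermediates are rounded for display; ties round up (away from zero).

-1620.7618 rpm

class = fixed-axis compound train [5 meshes; 5 ratios multiply, 5 sense flips]
mesh 1 [95T→95T]: ω = 388.0000×95/95 = 388.0000 rpm, sense flips to −
mesh 2 [95T→82T]: ω = 388.0000×95/82 = 449.5122 rpm, sense flips to +
mesh 3 [82T→49T]: ω = 449.5122×82/49 = 752.2449 rpm, sense flips to −
mesh 4 [50T→35T]: ω = 752.2449×50/35 = 1074.6356 rpm, sense flips to +
mesh 5 [92T→61T]: ω = 1074.6356×92/61 = 1620.7618 rpm, sense flips to −
signed output speed = -1620.7618 rpm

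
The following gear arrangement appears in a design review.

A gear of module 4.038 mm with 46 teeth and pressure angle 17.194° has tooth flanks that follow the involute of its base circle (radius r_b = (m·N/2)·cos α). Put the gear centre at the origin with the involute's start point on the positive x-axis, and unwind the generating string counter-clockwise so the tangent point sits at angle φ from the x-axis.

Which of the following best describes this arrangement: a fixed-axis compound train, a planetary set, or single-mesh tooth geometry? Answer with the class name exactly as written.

single-mesh involute tooth geometry (46T wheel at module 4.038)
classification: single-mesh tooth geometry

single-mesh tooth geometry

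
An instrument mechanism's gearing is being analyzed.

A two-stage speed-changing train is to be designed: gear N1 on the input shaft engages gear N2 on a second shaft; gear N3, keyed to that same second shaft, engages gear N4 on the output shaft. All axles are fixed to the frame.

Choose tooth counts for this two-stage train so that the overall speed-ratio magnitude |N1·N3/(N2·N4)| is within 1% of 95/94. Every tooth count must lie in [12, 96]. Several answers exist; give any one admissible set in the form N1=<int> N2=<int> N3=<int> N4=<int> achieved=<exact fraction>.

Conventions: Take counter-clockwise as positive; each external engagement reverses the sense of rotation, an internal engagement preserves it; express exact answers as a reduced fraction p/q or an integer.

design class (target 95/94): fixed-axis compound train
target = 95/94 in lowest terms: an exact hit needs N1·N3 = k·95 and N2·N4 = k·94 for one integer k, every count in [12, 96]; additionally prefer no 1:1 stage (N1 ≠ N2, N3 ≠ N4)
k = 1…5: no 1:1-free in-range split of k·95 and k·94 into factor pairs; take k = 6
k = 6: N1·N3 = 570 = 15·38, N2·N4 = 564 = 12·47
achieved = 15·38/(12·47) = 95/94; |achieved − target| = 0 ≤ 19/1880 ✓

N1=15 N2=12 N3=38 N4=47 achieved=95/94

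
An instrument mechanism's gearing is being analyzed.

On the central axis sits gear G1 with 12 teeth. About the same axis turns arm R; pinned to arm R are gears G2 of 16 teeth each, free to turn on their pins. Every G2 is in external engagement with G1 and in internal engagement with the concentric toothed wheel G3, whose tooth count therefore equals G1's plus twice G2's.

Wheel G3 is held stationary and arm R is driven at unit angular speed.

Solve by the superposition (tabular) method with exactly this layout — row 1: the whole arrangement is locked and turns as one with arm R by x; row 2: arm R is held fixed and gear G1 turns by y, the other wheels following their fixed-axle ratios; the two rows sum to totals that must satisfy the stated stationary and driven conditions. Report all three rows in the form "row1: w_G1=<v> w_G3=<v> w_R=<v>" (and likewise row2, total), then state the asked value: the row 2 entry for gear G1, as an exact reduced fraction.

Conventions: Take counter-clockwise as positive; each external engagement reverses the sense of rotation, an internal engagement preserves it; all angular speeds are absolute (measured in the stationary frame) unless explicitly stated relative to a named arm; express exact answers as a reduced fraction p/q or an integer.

planetary set (12T centre, 16T on arm, 44T internal) — Willis relation
row 1: whole set turns with the arm by x
superposition row 2 [arm held]: sun y, ring −(12/44)·y, arm 0
boundary: total ω_ring = x − (12/44)·y = 0 and total ω_arm = x = 1  ⇒  y = 11/3, x = 1
row 2 ring = −(12/44)·11/3 = -1
totals (row 1 + row 2): sun 1 + 11/3 = 14/3, ring 1 + (-1) = 0, arm 1 + 0 = 1
asked cell (row2, sun) = 11/3

row1: w_G1=1 w_G3=1 w_R=1
row2: w_G1=11/3 w_G3=-1 w_R=0
total: w_G1=14/3 w_G3=0 w_R=1
asked value: 11/3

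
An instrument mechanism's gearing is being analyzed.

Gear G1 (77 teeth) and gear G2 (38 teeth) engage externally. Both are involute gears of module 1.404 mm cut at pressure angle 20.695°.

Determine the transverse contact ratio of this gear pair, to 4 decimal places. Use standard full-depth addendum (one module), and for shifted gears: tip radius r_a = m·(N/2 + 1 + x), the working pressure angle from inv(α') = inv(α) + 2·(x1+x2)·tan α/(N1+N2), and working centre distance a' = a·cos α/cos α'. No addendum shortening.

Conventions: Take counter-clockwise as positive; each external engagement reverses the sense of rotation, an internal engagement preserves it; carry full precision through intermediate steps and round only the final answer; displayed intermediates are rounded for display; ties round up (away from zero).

class = single-mesh tooth geometry [involute pair 77T × 38T, m = 1.404]
base radii: r_b1 = 50.566159, r_b2 = 24.954728
tip radii: r_a1 = 55.458000, r_a2 = 28.080000
no profile shift: α' = α, a' = a
action lengths: √(r_a1²−r_b1²) = 22.773962, √(r_a2²−r_b2²) = 12.874314
base pitch p_b = π·m·cos α = 4.126189
CR = (22.773962 + 12.874314 − 80.730000·sin 20.69500°)/4.126189 = 1.725283
contact ratio ≈ 1.7253

1.7253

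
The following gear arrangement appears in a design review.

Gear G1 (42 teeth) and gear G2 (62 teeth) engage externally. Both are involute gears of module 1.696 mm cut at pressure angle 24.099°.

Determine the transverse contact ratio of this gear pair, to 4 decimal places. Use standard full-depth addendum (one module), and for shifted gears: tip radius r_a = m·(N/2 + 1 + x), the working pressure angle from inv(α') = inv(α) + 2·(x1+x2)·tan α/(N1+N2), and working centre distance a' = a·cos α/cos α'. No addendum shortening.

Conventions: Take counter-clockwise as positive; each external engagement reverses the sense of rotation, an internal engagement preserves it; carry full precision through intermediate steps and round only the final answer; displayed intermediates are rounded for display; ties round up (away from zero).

1.5701

topology: single-mesh involute geometry — m = 1.696, 42T/62T pair
base radii: r_b1 = 32.511756, r_b2 = 47.993544
tip radii: r_a1 = 37.312000, r_a2 = 54.272000
no profile shift: α' = α, a' = a
action lengths: √(r_a1²−r_b1²) = 18.307678, √(r_a2²−r_b2²) = 25.339094
base pitch p_b = π·m·cos α = 4.863747
CR = (18.307678 + 25.339094 − 88.192000·sin 24.09900°)/4.863747 = 1.570126
contact ratio ≈ 1.5701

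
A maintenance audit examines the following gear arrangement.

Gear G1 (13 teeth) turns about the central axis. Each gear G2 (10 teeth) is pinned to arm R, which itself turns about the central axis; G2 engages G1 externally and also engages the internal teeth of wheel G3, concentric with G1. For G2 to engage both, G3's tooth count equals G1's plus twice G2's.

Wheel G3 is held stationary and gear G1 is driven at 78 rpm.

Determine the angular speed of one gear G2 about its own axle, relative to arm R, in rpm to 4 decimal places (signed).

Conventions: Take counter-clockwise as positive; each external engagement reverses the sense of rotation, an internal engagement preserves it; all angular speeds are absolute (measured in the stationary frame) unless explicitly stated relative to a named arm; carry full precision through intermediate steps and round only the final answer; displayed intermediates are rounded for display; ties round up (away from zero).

recognized (axles ride arm R): planetary set, 13/10/33 teeth
normalise by the input: solve with ω_sun = 1, then scale by 78 rpm
ring teeth: 13 + 2·10 = 33
13(ω_sun−ω_arm) = −33(ω_ring−ω_arm),  ω_ring = 0, ω_sun = 1
13(1−ω_arm) = −33(0−ω_arm)  ⇒  46·ω_arm = 13  ⇒  ω_arm = 13/46
sun–planet mesh: 13·(1−13/46) = −10·(ω_p−ω_arm)  ⇒  ω_p−ω_arm = -429/460
scale: ω_p−ω_arm = -429/460 × 78 rpm = -72.7435 rpm

-72.7435 rpm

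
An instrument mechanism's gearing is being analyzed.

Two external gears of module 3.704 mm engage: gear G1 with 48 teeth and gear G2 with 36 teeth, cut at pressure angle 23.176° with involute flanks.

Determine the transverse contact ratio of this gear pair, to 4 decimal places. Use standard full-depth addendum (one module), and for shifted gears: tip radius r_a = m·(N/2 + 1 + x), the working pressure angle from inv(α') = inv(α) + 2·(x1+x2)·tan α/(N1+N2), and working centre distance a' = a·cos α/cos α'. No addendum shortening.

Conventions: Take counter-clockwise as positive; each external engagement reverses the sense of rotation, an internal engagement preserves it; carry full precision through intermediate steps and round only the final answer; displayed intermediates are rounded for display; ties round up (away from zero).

1.5804

single-mesh involute tooth geometry (48T engaging 36T at module 3.704)
base radii: r_b1 = 81.722117, r_b2 = 61.291588
tip radii: r_a1 = 92.600000, r_a2 = 70.376000
no profile shift: α' = α, a' = a
action lengths: √(r_a1²−r_b1²) = 43.546017, √(r_a2²−r_b2²) = 34.585006
base pitch p_b = π·m·cos α = 10.697400
CR = (43.546017 + 34.585006 − 155.568000·sin 23.17600°)/10.697400 = 1.580400
contact ratio ≈ 1.5804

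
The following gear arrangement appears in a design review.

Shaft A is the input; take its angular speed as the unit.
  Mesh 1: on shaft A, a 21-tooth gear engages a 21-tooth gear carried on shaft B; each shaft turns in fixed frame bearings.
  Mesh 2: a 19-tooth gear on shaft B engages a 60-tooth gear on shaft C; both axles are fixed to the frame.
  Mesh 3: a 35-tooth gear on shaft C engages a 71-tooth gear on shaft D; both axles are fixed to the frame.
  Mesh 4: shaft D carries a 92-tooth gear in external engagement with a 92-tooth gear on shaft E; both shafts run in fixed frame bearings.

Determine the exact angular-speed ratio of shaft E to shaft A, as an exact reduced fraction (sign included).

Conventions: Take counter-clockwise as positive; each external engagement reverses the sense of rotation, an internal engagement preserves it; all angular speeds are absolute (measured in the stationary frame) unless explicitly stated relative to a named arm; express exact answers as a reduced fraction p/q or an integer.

133/852

class = fixed-axis compound train [4 meshes; 4 ratios multiply, 4 sense flips]
mesh 1 [21T→21T]: running ratio 1, sense −
mesh 2 [19T→60T]: running ratio 19/60, sense +
mesh 3 [35T→71T]: running ratio 133/852, sense −
mesh 4 [92T→92T]: running ratio 133/852, sense +
ω_out/ω_in = 133/852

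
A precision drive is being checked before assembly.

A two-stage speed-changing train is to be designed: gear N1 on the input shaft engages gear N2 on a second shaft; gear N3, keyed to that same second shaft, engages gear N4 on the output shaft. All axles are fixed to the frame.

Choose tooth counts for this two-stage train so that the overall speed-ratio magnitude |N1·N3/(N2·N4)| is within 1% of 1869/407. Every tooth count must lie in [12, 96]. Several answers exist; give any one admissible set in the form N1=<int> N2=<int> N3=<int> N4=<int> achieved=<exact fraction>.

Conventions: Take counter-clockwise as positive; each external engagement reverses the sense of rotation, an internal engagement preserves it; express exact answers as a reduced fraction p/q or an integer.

N1=42 N2=22 N3=89 N4=37 achieved=1869/407

class = fixed-axis compound train [2-stage, 1869/407 wanted]
target = 1869/407 in lowest terms: an exact hit needs N1·N3 = k·1869 and N2·N4 = k·407 for one integer k, every count in [12, 96]; additionally prefer no 1:1 stage (N1 ≠ N2, N3 ≠ N4)
k = 1: no 1:1-free in-range split of k·1869 and k·407 into factor pairs; take k = 2
k = 2: N1·N3 = 3738 = 42·89, N2·N4 = 814 = 22·37
achieved = 42·89/(22·37) = 1869/407; |achieved − target| = 0 ≤ 1869/40700 ✓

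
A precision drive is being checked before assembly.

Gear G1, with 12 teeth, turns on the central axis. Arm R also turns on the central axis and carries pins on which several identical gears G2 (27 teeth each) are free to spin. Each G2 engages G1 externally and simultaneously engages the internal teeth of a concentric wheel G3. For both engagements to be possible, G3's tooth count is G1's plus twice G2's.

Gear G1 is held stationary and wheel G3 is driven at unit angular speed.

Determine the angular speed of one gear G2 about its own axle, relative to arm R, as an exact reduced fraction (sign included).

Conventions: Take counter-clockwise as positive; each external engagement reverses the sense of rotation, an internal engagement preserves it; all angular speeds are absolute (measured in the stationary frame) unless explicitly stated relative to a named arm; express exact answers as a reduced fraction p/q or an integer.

recognized (axles ride arm R): planetary set, 12/27/66 teeth
ring teeth: 12 + 2·27 = 66
12(ω_sun−ω_arm) = −66(ω_ring−ω_arm),  ω_sun = 0, ω_ring = 1
12(0−ω_arm) = −66(1−ω_arm)  ⇒  78·ω_arm = 66  ⇒  ω_arm = 11/13
sun–planet mesh: 12·(0−11/13) = −27·(ω_p−ω_arm)  ⇒  ω_p−ω_arm = 44/117
exact speed ratio = 44/117

44/117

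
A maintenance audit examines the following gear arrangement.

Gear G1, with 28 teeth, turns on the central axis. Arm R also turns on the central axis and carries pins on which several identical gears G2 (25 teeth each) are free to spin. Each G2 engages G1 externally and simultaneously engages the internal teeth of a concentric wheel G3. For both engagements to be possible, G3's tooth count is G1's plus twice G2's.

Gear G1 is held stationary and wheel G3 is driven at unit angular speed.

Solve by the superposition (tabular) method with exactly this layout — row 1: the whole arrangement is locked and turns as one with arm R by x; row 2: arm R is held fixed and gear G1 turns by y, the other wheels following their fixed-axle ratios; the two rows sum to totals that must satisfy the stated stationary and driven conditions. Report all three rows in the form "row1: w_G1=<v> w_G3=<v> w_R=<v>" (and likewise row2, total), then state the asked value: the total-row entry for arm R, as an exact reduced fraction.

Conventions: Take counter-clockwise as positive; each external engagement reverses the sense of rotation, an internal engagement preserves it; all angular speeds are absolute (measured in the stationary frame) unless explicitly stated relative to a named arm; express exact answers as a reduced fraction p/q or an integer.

row1: w_G1=39/53 w_G3=39/53 w_R=39/53
row2: w_G1=-39/53 w_G3=14/53 w_R=0
total: w_G1=0 w_G3=1 w_R=39/53
asked value: 39/53

recognized (axles ride arm R): planetary set, 28/25/78 teeth
row 1 — lock + rotate with arm: ω_sun = ω_ring = ω_arm = x
superposition row 2 [arm held]: sun y, ring −(28/78)·y, arm 0
boundary: total ω_sun = x + y = 0 and total ω_ring = x − (28/78)·y = 1  ⇒  y = -39/53, x = 39/53
row 2 ring = −(28/78)·(-39/53) = 14/53
totals (row 1 + row 2): sun 39/53 + (-39/53) = 0, ring 39/53 + 14/53 = 1, arm 39/53 + 0 = 39/53
asked cell (total, arm) = 39/53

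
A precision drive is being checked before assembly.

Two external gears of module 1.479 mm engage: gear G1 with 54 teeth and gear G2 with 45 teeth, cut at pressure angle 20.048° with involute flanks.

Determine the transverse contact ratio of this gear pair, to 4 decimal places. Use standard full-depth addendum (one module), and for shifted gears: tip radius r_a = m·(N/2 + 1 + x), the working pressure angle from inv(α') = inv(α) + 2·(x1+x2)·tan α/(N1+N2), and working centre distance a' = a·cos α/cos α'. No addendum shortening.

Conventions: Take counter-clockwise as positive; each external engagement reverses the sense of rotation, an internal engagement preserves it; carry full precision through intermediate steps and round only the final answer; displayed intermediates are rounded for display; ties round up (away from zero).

1.7493

class = single-mesh tooth geometry [involute pair 54T × 45T, m = 1.479]
base radii: r_b1 = 37.513290, r_b2 = 31.261075
tip radii: r_a1 = 41.412000, r_a2 = 34.756500
no profile shift: α' = α, a' = a
action lengths: √(r_a1²−r_b1²) = 17.541573, √(r_a2²−r_b2²) = 15.190769
base pitch p_b = π·m·cos α = 4.364870
CR = (17.541573 + 15.190769 − 73.210500·sin 20.04800°)/4.364870 = 1.749251
contact ratio ≈ 1.7493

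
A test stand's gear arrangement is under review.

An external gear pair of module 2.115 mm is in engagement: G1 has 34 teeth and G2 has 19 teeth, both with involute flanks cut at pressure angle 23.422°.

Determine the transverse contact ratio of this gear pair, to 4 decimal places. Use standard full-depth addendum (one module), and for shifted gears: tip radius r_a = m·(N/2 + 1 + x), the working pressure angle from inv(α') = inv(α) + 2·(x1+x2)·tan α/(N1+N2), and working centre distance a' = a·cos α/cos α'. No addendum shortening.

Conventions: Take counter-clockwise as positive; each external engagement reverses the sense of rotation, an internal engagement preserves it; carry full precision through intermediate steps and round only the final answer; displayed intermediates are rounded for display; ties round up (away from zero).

topology: single-mesh involute geometry — m = 2.115, 34T/19T pair
base radii: r_b1 = 32.992382, r_b2 = 18.436919
tip radii: r_a1 = 38.070000, r_a2 = 22.207500
no profile shift: α' = α, a' = a
action lengths: √(r_a1²−r_b1²) = 18.995463, √(r_a2²−r_b2²) = 12.379542
base pitch p_b = π·m·cos α = 6.096978
CR = (18.995463 + 12.379542 − 56.047500·sin 23.42200°)/6.096978 = 1.491905
contact ratio ≈ 1.4919

1.4919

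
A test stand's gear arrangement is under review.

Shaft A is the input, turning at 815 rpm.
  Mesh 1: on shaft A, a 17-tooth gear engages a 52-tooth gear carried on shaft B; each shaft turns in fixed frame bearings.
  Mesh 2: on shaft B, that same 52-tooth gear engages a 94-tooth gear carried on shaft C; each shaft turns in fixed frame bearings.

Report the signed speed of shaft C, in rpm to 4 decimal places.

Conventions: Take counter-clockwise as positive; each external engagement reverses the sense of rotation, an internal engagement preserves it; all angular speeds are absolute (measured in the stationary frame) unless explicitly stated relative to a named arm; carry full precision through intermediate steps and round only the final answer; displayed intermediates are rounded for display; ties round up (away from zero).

+147.3936 rpm

recognized (3 fixed axles, 2 meshes): fixed-axis compound train
mesh 1 [17T→52T]: ω = 815.0000×17/52 = 266.4423 rpm, sense flips to −
mesh 2 [52T→94T]: ω = 266.4423×52/94 = 147.3936 rpm, sense flips to +
signed output speed = +147.3936 rpm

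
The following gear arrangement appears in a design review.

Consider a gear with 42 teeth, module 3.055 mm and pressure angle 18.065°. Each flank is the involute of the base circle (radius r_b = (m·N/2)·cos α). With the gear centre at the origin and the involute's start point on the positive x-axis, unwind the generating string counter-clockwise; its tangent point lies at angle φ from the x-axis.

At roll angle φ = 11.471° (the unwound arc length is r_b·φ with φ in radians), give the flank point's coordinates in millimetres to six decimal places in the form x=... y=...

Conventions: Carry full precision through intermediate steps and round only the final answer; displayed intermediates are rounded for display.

x=62.202652 y=0.162499

class = single-mesh tooth geometry [base-circle involute, m = 3.055, 42T]
pitch radius r_p = m·N/2 = 3.055·42/2 = 64.155000
base radius r_b = r_p·cos α = 64.155000·cos 18.065° = 60.992501
roll angle φ = 11.471° = 0.20020672 rad
x = r_b·(cos φ + φ·sin φ) = 62.202652
y = r_b·(sin φ − φ·cos φ) = 0.162499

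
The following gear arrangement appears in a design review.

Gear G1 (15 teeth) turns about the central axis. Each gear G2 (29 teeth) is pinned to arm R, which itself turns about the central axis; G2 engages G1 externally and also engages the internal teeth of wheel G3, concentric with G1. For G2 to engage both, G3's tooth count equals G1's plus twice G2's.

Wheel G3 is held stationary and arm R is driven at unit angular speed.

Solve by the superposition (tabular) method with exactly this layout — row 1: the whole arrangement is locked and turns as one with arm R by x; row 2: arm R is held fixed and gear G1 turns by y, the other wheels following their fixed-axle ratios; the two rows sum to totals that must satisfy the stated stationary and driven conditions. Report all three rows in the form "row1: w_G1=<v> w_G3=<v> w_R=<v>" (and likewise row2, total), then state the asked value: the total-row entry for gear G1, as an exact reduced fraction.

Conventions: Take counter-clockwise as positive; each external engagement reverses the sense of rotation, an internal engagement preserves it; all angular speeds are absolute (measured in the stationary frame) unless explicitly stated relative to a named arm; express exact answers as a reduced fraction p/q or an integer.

row1: w_G1=1 w_G3=1 w_R=1
row2: w_G1=73/15 w_G3=-1 w_R=0
total: w_G1=88/15 w_G3=0 w_R=1
asked value: 88/15

class = planetary set [G3 = 15+2·29 = 73; Willis about the carrier]
row 1 — lock + rotate with arm: ω_sun = ω_ring = ω_arm = x
superposition row 2 [arm held]: sun y, ring −(15/73)·y, arm 0
boundary: total ω_ring = x − (15/73)·y = 0 and total ω_arm = x = 1  ⇒  y = 73/15, x = 1
row 2 ring = −(15/73)·73/15 = -1
totals (row 1 + row 2): sun 1 + 73/15 = 88/15, ring 1 + (-1) = 0, arm 1 + 0 = 1
asked cell (total, sun) = 88/15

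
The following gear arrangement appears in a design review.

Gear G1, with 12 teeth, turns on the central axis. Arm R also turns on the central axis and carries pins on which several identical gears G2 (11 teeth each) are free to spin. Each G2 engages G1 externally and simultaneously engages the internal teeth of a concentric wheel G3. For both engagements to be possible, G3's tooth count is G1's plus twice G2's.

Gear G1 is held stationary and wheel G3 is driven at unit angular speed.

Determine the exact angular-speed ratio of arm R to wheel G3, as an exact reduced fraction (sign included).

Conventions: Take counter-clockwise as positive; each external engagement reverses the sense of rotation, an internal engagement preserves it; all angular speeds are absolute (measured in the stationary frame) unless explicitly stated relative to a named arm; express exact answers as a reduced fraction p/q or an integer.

planetary set (12T centre, 11T on arm, 34T internal) — Willis relation
ring teeth: 12 + 2·11 = 34
12(ω_sun−ω_arm) = −34(ω_ring−ω_arm),  ω_sun = 0, ω_ring = 1
12(0−ω_arm) = −34(1−ω_arm)  ⇒  46·ω_arm = 34  ⇒  ω_arm = 17/23
ω_out/ω_in = 17/23

17/23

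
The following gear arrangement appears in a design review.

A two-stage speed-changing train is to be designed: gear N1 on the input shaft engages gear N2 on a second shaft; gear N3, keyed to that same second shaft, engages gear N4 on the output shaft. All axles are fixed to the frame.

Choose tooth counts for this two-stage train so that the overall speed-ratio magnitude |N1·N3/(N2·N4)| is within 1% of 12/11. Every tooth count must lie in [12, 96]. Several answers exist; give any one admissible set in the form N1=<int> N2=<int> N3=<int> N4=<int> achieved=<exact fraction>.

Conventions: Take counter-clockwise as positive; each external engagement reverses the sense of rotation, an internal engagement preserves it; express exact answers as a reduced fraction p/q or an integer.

class = fixed-axis compound train [2-stage, 12/11 wanted]
target = 12/11 in lowest terms: an exact hit needs N1·N3 = k·12 and N2·N4 = k·11 for one integer k, every count in [12, 96]; additionally prefer no 1:1 stage (N1 ≠ N2, N3 ≠ N4)
k = 1…23: no 1:1-free in-range split of k·12 and k·11 into factor pairs; take k = 24
k = 24: N1·N3 = 288 = 12·24, N2·N4 = 264 = 22·12
achieved = 12·24/(22·12) = 12/11; |achieved − target| = 0 ≤ 3/275 ✓

N1=12 N2=22 N3=24 N4=12 achieved=12/11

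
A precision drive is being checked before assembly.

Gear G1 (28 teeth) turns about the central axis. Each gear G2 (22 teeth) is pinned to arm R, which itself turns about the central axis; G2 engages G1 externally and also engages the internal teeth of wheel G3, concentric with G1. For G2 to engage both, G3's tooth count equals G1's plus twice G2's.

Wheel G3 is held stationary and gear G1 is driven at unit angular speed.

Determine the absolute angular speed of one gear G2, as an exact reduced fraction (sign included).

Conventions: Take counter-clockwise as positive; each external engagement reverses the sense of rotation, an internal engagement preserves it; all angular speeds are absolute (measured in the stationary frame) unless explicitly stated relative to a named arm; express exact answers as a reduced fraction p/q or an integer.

class = planetary set [G3 = 28+2·22 = 72; Willis about the carrier]
ring teeth: 28 + 2·22 = 72
28(ω_sun−ω_arm) = −72(ω_ring−ω_arm),  ω_ring = 0, ω_sun = 1
28(1−ω_arm) = −72(0−ω_arm)  ⇒  100·ω_arm = 28  ⇒  ω_arm = 7/25
sun–planet mesh: 28·(1−7/25) = −22·(ω_p−ω_arm)  ⇒  ω_p−ω_arm = -252/275
ω_p = 7/25 − 252/275 = -7/11
exact speed ratio = -7/11

-7/11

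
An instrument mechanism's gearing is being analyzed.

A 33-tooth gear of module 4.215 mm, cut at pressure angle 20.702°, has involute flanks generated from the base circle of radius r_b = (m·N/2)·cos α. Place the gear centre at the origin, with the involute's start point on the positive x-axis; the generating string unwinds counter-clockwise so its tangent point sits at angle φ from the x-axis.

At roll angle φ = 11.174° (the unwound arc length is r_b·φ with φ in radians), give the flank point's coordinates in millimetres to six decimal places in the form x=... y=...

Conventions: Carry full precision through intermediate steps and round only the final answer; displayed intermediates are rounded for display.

x=66.282385 y=0.160243

single-mesh involute tooth geometry (33T wheel at module 4.215)
pitch radius r_p = m·N/2 = 4.215·33/2 = 69.547500
base radius r_b = r_p·cos α = 69.547500·cos 20.702° = 65.056936
roll angle φ = 11.174° = 0.19502309 rad
x = r_b·(cos φ + φ·sin φ) = 66.282385
y = r_b·(sin φ − φ·cos φ) = 0.160243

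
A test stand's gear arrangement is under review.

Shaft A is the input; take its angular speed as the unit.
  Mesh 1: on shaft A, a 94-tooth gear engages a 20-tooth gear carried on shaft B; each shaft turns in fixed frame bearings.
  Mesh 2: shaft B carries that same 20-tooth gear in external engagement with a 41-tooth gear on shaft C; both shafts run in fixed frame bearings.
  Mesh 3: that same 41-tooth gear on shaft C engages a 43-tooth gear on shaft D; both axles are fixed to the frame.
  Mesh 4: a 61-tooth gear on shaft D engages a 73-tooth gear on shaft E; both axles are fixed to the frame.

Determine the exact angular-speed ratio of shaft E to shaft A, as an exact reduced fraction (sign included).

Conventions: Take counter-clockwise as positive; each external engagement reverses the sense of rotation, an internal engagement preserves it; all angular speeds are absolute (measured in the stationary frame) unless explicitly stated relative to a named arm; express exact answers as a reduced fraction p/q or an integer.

5734/3139

class = fixed-axis compound train [4 meshes; 4 ratios multiply, 4 sense flips]
mesh 1 [94T→20T]: running ratio 47/10, sense −
mesh 2 [20T→41T]: running ratio 94/41, sense +
mesh 3 [41T→43T]: running ratio 94/43, sense −
mesh 4 [61T→73T]: running ratio 5734/3139, sense +
ω_out/ω_in = 5734/3139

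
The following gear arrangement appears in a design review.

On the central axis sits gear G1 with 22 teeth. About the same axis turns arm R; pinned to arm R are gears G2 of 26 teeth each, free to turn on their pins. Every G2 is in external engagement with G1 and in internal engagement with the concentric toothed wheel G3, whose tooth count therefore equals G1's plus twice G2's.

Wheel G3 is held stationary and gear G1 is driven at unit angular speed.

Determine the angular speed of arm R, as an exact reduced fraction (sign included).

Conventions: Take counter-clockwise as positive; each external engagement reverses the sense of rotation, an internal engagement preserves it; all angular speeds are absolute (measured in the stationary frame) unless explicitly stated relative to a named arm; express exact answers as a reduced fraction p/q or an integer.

topology: planetary set — G1 22T / G2 26T / G3 74T, arm = carrier (Willis)
ring teeth: 22 + 2·26 = 74
22(ω_sun−ω_arm) = −74(ω_ring−ω_arm),  ω_ring = 0, ω_sun = 1
22(1−ω_arm) = −74(0−ω_arm)  ⇒  96·ω_arm = 22  ⇒  ω_arm = 11/48
exact speed ratio = 11/48

11/48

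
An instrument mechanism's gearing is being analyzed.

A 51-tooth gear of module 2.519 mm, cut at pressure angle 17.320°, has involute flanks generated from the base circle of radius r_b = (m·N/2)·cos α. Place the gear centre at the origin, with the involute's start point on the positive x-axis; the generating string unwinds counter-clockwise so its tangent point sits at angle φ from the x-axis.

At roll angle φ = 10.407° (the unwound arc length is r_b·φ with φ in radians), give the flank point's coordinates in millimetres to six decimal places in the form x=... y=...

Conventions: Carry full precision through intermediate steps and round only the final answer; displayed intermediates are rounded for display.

x=62.325143 y=0.122087

topology: single-mesh involute geometry — m = 2.519, N = 51
pitch radius r_p = m·N/2 = 2.519·51/2 = 64.234500
base radius r_b = r_p·cos α = 64.234500·cos 17.320° = 61.321911
roll angle φ = 10.407° = 0.18163642 rad
x = r_b·(cos φ + φ·sin φ) = 62.325143
y = r_b·(sin φ − φ·cos φ) = 0.122087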